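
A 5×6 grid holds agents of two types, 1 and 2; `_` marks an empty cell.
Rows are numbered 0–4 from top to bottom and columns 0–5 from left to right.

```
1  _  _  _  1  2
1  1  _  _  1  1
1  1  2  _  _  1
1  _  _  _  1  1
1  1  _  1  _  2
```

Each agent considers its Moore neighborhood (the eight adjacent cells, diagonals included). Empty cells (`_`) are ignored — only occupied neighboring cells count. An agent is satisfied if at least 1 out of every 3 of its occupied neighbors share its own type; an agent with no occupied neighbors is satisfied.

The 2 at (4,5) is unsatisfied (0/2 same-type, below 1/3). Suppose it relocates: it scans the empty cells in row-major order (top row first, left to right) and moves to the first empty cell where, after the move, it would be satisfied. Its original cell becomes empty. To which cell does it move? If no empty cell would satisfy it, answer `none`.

(1,2)

Vacating (4,5). Empty cells in order:
  (0,1): 0/3 same-type → still unsatisfied.
  (0,2): 0/1 same-type → still unsatisfied.
  (0,3): 0/2 same-type → still unsatisfied.
  (1,2): 1/3 same-type → satisfied — stop here.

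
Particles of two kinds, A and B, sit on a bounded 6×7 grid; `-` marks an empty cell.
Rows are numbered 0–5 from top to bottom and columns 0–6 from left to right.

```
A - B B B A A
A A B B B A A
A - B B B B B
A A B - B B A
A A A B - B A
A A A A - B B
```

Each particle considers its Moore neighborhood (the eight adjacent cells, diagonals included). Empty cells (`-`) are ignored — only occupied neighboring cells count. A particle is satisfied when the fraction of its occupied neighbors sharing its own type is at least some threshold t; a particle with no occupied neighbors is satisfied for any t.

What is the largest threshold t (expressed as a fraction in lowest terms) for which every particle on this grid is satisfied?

1/5

Row 0: (0,0)A 2/2 · (0,2)B 3/4 · (0,3)B 5/5 · (0,4)B 3/5 · (0,5)A 3/5 · (0,6)A 3/3
Row 1: (1,0)A 3/3 · (1,1)A 3/6 · (1,2)B 5/6 · (1,3)B 8/8 · (1,4)B 6/8 · (1,5)A 3/8 · (1,6)A 3/5
Row 2: (2,0)A 4/4 · (2,2)B 4/6 · (2,3)B 7/7 · (2,4)B 6/7 · (2,5)B 5/8 · (2,6)B 2/5
Row 3: (3,0)A 4/4 · (3,1)A 5/7 · (3,2)B 3/6 · (3,4)B 6/6 · (3,5)B 5/7 · (3,6)A 1/5
Row 4: (4,0)A 5/5 · (4,1)A 7/8 · (4,2)A 5/7 · (4,3)B 2/5 · (4,5)B 4/6 · (4,6)A 1/5
Row 5: (5,0)A 3/3 · (5,1)A 5/5 · (5,2)A 4/5 · (5,3)A 2/3 · (5,5)B 2/3 · (5,6)B 2/3
The smallest same-type fraction is 1/5 at (3,6), which reduces to 1/5. Any threshold above that leaves this particle unsatisfied.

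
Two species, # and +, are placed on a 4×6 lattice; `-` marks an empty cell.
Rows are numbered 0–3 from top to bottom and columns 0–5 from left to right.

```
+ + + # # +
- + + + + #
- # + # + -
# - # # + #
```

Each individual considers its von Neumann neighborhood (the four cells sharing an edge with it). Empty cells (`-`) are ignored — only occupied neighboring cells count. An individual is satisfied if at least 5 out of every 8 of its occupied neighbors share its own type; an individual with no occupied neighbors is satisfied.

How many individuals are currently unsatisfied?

Row 0: (0,0)+ 1/1 satisfied · (0,1)+ 3/3 satisfied · (0,2)+ 2/3 satisfied · (0,3)# 1/3 not · (0,4)# 1/3 not · (0,5)+ 0/2 not
Row 1: (1,1)+ 2/3 satisfied · (1,2)+ 4/4 satisfied · (1,3)+ 2/4 not · (1,4)+ 2/4 not · (1,5)# 0/2 not
Row 2: (2,1)# 0/2 not · (2,2)+ 1/4 not · (2,3)# 1/4 not · (2,4)+ 2/3 satisfied
Row 3: (3,0)# 0/0 satisfied · (3,2)# 1/2 not · (3,3)# 2/3 satisfied · (3,4)+ 1/3 not · (3,5)# 0/1 not
Unsatisfied: (0,3), (0,4), (0,5), (1,3), (1,4), (1,5), (2,1), (2,2), (2,3), (3,2), (3,4), (3,5) — 12 in total.

12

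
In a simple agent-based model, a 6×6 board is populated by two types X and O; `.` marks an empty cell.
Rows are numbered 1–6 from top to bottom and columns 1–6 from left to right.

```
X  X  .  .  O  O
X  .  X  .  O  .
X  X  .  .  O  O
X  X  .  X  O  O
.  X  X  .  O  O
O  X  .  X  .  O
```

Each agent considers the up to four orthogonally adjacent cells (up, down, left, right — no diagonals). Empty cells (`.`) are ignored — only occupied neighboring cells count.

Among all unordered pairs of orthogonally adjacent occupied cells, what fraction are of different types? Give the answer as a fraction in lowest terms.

2/23

Scan each occupied cell's neighbors to the right and below so each pair is counted once.
From row 1: 0 unlike of 4 pairs (running 0/4).
From row 2: 0 unlike of 2 pairs (running 0/6).
From row 3: 0 unlike of 6 pairs (running 0/12).
From row 4: 1 unlike of 6 pairs (running 1/18).
From row 5: 0 unlike of 4 pairs (running 1/22).
From row 6: 1 unlike of 1 pairs (running 2/23).
Total adjacent occupied pairs: 23; unlike-type pairs: 2.
2/23 is already in lowest terms.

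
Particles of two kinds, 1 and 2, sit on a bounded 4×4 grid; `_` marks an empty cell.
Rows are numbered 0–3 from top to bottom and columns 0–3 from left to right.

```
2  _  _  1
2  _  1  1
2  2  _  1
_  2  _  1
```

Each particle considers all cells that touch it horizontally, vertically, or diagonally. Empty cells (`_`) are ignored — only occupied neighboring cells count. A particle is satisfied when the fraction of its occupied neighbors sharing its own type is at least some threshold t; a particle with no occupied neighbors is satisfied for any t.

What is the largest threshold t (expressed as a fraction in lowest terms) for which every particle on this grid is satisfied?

3/4

Row 0: (0,0)2 1/1 · (0,3)1 2/2
Row 1: (1,0)2 3/3 · (1,2)1 3/4 · (1,3)1 3/3
Row 2: (2,0)2 3/3 · (2,1)2 3/4 · (2,3)1 3/3
Row 3: (3,1)2 2/2 · (3,3)1 1/1
The smallest same-type fraction is 3/4 at (1,2), which reduces to 3/4. Any threshold above that leaves this particle unsatisfied.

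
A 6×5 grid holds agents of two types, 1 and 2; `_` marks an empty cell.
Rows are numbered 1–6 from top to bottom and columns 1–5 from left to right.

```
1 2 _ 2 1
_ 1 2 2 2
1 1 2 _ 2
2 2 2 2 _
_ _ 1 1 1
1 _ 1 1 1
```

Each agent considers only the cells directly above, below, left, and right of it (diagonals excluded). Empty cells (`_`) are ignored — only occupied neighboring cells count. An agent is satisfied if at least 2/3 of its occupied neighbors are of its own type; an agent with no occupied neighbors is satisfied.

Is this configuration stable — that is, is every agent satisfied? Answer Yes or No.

(1,1)1 0/1 not
(1,2)2 0/2 not
(1,4)2 1/2 not
(1,5)1 0/2 not
(2,2)1 1/3 not
(2,3)2 2/3 satisfied
(2,4)2 3/3 satisfied
(2,5)2 2/3 satisfied
(3,1)1 1/2 not
(3,2)1 2/4 not
(3,3)2 2/3 satisfied
(3,5)2 1/1 satisfied
(4,1)2 1/2 not
(4,2)2 2/3 satisfied
(4,3)2 3/4 satisfied
(4,4)2 1/2 not
(5,3)1 2/3 satisfied
(5,4)1 3/4 satisfied
(5,5)1 2/2 satisfied
(6,1)1 0/0 satisfied
(6,3)1 2/2 satisfied
(6,4)1 3/3 satisfied
(6,5)1 2/2 satisfied
For instance (1,1) has only 0/1 same-type neighbors, below 2/3.

No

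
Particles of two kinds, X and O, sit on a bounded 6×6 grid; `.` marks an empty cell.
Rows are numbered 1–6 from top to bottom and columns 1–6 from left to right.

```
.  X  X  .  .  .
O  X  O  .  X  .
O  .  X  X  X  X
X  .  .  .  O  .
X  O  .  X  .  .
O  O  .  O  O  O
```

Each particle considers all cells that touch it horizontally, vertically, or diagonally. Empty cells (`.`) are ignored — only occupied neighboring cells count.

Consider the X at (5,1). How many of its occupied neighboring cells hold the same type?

Occupied neighbors of (5,1): (4,1)=X, (5,2)=O, (6,1)=O, (6,2)=O.
Same type (X): 1 of 4.

1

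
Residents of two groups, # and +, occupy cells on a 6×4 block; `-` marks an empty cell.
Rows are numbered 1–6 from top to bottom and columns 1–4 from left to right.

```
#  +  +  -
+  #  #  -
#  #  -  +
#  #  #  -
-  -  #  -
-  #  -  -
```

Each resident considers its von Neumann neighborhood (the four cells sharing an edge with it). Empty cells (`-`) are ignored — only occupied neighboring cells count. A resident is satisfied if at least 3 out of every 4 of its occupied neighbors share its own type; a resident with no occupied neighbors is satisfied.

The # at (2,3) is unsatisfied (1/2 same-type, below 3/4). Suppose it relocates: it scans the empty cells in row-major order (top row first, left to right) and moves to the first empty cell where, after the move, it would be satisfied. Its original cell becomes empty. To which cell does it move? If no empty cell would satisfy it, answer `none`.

Vacating (2,3). Empty cells in order:
  (1,4): 0/1 same-type → still unsatisfied.
  (2,4): 0/1 same-type → still unsatisfied.
  (3,3): 2/3 same-type → still unsatisfied.
  (4,4): 1/2 same-type → still unsatisfied.
  (5,1): 1/1 same-type → satisfied — stop here.

(5,1)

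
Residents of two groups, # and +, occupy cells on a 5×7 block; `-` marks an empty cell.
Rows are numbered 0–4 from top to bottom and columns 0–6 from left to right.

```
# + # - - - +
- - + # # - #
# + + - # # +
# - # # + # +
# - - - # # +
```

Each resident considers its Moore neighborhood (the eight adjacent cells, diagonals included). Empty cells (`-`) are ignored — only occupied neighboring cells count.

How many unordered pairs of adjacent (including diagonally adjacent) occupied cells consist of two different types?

Scan each occupied cell's neighbors to the right and below (and the two forward diagonals) so each pair is counted once.
From row 0: 4 unlike of 6 pairs (running 4/6).
From row 1: 3 unlike of 10 pairs (running 7/16).
From row 2: 10 unlike of 17 pairs (running 17/33).
From row 3: 7 unlike of 13 pairs (running 24/46).
From row 4: 1 unlike of 2 pairs (running 25/48).
Total adjacent occupied pairs: 48; unlike-type pairs: 25.

25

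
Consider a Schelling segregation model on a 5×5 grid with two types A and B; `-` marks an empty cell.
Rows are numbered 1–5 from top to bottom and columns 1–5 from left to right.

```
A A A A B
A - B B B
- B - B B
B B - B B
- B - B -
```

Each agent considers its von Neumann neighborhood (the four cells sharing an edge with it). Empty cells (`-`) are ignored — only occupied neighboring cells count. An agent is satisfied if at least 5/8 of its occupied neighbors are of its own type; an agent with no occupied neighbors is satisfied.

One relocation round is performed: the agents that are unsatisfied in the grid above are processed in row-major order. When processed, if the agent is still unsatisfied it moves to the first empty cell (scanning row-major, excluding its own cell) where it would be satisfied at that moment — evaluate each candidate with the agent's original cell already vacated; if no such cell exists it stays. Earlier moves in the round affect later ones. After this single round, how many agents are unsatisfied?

Initially unsatisfied (in order): (1,4), (1,5), (2,3).
  (1,4): no empty cell satisfies it; stays.
  (1,5) → (3,1).
  (2,3) → (3,3).
Resulting grid:
A A A A -
A - - B B
B B B B B
B B - B B
- B - B -
Unsatisfied now: (1,4), (2,1).

2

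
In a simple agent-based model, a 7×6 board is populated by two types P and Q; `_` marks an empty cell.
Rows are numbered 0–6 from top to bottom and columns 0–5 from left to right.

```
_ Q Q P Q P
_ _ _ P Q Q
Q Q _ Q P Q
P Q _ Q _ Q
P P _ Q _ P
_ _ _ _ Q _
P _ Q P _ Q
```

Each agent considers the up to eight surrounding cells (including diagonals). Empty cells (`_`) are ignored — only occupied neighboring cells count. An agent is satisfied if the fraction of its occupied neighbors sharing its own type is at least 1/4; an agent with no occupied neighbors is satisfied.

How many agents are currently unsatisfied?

5

Row 0: (0,1)Q 1/1 satisfied · (0,2)Q 1/3 satisfied · (0,3)P 1/4 satisfied · (0,4)Q 2/5 satisfied · (0,5)P 0/3 not
Row 1: (1,3)P 2/6 satisfied · (1,4)Q 4/8 satisfied · (1,5)Q 3/5 satisfied
Row 2: (2,0)Q 2/3 satisfied · (2,1)Q 2/3 satisfied · (2,3)Q 2/4 satisfied · (2,4)P 1/7 not · (2,5)Q 3/4 satisfied
Row 3: (3,0)P 2/5 satisfied · (3,1)Q 2/5 satisfied · (3,3)Q 2/3 satisfied · (3,5)Q 1/3 satisfied
Row 4: (4,0)P 2/3 satisfied · (4,1)P 2/3 satisfied · (4,3)Q 2/2 satisfied · (4,5)P 0/2 not
Row 5: (5,4)Q 2/4 satisfied
Row 6: (6,0)P 0/0 satisfied · (6,2)Q 0/1 not · (6,3)P 0/2 not · (6,5)Q 1/1 satisfied
Unsatisfied: (0,5), (2,4), (4,5), (6,2), (6,3) — 5 in total.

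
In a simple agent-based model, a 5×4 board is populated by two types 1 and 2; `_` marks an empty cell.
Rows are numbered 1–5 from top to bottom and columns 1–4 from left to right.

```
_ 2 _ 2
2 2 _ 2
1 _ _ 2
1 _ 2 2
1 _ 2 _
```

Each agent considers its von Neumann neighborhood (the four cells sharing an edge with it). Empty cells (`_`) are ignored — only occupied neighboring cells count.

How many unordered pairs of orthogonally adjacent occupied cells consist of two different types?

1

Scan each occupied cell's neighbors to the right and below so each pair is counted once.
From row 1: 0 unlike of 2 pairs (running 0/2).
From row 2: 1 unlike of 3 pairs (running 1/5).
From row 3: 0 unlike of 2 pairs (running 1/7).
From row 4: 0 unlike of 3 pairs (running 1/10).
Total adjacent occupied pairs: 10; unlike-type pairs: 1.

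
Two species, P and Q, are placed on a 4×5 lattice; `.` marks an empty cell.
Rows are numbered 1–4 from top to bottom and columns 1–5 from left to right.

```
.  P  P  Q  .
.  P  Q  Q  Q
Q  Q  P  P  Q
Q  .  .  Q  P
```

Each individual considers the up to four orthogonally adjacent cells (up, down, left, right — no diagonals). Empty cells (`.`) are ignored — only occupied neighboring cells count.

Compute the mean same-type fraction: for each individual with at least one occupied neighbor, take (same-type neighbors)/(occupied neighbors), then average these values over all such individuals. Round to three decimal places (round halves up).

Row 1: (1,2)P 2/2 · (1,3)P 1/3 · (1,4)Q 1/2
Row 2: (2,2)P 1/3 · (2,3)Q 1/4 · (2,4)Q 3/4 · (2,5)Q 2/2
Row 3: (3,1)Q 2/2 · (3,2)Q 1/3 · (3,3)P 1/3 · (3,4)P 1/4 · (3,5)Q 1/3
Row 4: (4,1)Q 1/1 · (4,4)Q 0/2 · (4,5)P 0/2
Sum over 15 individuals: 2/2 + 1/3 + 1/2 + 1/3 + 1/4 + 3/4 + 2/2 + 2/2 + 1/3 + 1/3 + 1/4 + 1/3 + 1/1 + 0/2 + 0/2 = 89/12; mean = 89/12 ÷ 15 = 89/180 = 0.494444… → 0.494.

0.494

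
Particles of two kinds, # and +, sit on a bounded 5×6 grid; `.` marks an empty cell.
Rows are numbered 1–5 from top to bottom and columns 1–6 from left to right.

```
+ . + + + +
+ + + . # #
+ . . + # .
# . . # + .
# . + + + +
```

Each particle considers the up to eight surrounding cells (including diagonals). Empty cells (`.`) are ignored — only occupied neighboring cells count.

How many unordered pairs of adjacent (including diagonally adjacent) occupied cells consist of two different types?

14

Scan each occupied cell's neighbors to the right and below (and the two forward diagonals) so each pair is counted once.
From row 1: 5 unlike of 13 pairs (running 5/13).
From row 2: 1 unlike of 9 pairs (running 6/22).
From row 3: 4 unlike of 6 pairs (running 10/28).
From row 4: 4 unlike of 8 pairs (running 14/36).
From row 5: 0 unlike of 3 pairs (running 14/39).
Total adjacent occupied pairs: 39; unlike-type pairs: 14.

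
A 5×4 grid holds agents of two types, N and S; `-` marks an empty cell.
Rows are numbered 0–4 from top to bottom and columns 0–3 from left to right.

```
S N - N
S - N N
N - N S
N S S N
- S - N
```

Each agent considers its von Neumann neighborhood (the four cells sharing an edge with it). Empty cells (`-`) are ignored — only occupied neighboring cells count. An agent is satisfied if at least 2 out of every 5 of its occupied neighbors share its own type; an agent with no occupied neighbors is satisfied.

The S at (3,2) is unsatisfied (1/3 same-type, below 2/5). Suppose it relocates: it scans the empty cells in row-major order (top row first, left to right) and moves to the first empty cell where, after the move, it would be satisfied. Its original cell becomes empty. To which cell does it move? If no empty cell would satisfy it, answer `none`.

Vacating (3,2). Empty cells in order:
  (0,2): 0/3 same-type → still unsatisfied.
  (1,1): 1/3 same-type → still unsatisfied.
  (2,1): 1/3 same-type → still unsatisfied.
  (4,0): 1/2 same-type → satisfied — stop here.

(4,0)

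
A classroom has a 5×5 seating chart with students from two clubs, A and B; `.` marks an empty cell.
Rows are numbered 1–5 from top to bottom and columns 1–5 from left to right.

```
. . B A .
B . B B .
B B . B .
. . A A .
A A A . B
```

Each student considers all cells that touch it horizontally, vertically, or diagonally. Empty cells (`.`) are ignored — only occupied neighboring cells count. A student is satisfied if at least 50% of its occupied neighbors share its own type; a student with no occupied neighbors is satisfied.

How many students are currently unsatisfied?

2

(1,3)B 2/3 ✓
(1,4)A 0/3 ✗
(2,1)B 2/2 ✓
(2,3)B 4/5 ✓
(2,4)B 3/4 ✓
(3,1)B 2/2 ✓
(3,2)B 3/4 ✓
(3,4)B 2/4 ✓
(4,3)A 3/5 ✓
(4,4)A 2/4 ✓
(5,1)A 1/1 ✓
(5,2)A 3/3 ✓
(5,3)A 3/3 ✓
(5,5)B 0/1 ✗
Unsatisfied: (1,4), (5,5) — 2 in total.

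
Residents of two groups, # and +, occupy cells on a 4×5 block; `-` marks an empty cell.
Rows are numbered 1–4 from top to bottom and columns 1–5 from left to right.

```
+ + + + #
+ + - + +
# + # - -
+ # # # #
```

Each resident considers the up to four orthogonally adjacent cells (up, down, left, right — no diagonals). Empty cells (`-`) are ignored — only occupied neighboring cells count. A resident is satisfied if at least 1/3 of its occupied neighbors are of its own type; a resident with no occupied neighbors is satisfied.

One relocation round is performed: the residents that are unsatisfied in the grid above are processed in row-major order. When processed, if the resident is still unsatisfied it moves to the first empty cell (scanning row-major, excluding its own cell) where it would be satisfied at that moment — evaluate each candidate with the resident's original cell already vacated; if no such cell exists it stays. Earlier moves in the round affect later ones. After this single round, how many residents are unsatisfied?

0

Initially unsatisfied (in order): (1,5), (3,1), (3,2), (4,1).
  (1,5) → (3,4).
  (3,1) → (3,5).
  (3,2): now satisfied by earlier moves; stays.
  (4,1) → (1,5).
Resulting grid:
+ + + + +
+ + - + +
- + # # #
- # # # #
All satisfied now.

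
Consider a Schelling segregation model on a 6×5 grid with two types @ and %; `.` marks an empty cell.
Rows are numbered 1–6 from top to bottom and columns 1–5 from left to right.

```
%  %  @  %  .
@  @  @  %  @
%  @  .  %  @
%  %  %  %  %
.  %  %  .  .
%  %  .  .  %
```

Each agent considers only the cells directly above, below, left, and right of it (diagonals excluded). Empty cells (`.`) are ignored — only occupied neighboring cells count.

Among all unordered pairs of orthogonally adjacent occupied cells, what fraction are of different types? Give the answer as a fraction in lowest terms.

11/30

Scan each occupied cell's neighbors to the right and below so each pair is counted once.
Row 1: %(1,1)–%(1,2)= %(1,1)–@(2,1)≠ %(1,2)–@(1,3)≠ %(1,2)–@(2,2)≠ @(1,3)–%(1,4)≠ @(1,3)–@(2,3)= %(1,4)–%(2,4)=  → 4/7 unlike.
Row 2: @(2,1)–@(2,2)= @(2,1)–%(3,1)≠ @(2,2)–@(2,3)= @(2,2)–@(3,2)= @(2,3)–%(2,4)≠ %(2,4)–@(2,5)≠ %(2,4)–%(3,4)= @(2,5)–@(3,5)=  → 3/8 unlike.
Row 3: %(3,1)–@(3,2)≠ %(3,1)–%(4,1)= @(3,2)–%(4,2)≠ %(3,4)–@(3,5)≠ %(3,4)–%(4,4)= @(3,5)–%(4,5)≠  → 4/6 unlike.
Row 4: %(4,1)–%(4,2)= %(4,2)–%(4,3)= %(4,2)–%(5,2)= %(4,3)–%(4,4)= %(4,3)–%(5,3)= %(4,4)–%(4,5)=  → 0/6 unlike.
Row 5: %(5,2)–%(5,3)= %(5,2)–%(6,2)=  → 0/2 unlike.
Row 6: %(6,1)–%(6,2)=  → 0/1 unlike.
Total adjacent occupied pairs: 30; unlike-type pairs: 11.
11/30 is already in lowest terms.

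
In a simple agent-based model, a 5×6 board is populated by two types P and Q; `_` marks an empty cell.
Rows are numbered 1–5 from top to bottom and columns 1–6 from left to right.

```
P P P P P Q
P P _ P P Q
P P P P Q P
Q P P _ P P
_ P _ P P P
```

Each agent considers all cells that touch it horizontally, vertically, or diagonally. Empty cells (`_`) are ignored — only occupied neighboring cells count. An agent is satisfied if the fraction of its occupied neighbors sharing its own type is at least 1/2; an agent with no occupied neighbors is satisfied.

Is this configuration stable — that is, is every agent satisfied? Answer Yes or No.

(1,1)P 3/3 satisfied
(1,2)P 4/4 satisfied
(1,3)P 4/4 satisfied
(1,4)P 4/4 satisfied
(1,5)P 3/5 satisfied
(1,6)Q 1/3 not
(2,1)P 5/5 satisfied
(2,2)P 7/7 satisfied
(2,4)P 6/7 satisfied
(2,5)P 5/8 satisfied
(2,6)Q 2/5 not
(3,1)P 4/5 satisfied
(3,2)P 6/7 satisfied
(3,3)P 6/6 satisfied
(3,4)P 5/6 satisfied
(3,5)Q 1/7 not
(3,6)P 3/5 satisfied
(4,1)Q 0/4 not
(4,2)P 5/6 satisfied
(4,3)P 6/6 satisfied
(4,5)P 6/7 satisfied
(4,6)P 4/5 satisfied
(5,2)P 2/3 satisfied
(5,4)P 3/3 satisfied
(5,5)P 4/4 satisfied
(5,6)P 3/3 satisfied
For instance (1,6) has only 1/3 same-type neighbors, below 1/2.

No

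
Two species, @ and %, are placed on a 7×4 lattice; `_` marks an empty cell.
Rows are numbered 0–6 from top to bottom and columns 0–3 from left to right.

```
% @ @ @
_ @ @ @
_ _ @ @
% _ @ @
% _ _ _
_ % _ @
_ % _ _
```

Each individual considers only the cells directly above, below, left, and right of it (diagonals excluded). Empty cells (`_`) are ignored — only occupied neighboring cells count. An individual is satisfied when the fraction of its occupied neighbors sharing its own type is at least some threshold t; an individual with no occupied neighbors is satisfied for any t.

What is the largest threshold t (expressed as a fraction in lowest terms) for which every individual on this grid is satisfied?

0/1

Row 0: (0,0)% 0/1 · (0,1)@ 2/3 · (0,2)@ 3/3 · (0,3)@ 2/2
Row 1: (1,1)@ 2/2 · (1,2)@ 4/4 · (1,3)@ 3/3
Row 2: (2,2)@ 3/3 · (2,3)@ 3/3
Row 3: (3,0)% 1/1 · (3,2)@ 2/2 · (3,3)@ 2/2
Row 4: (4,0)% 1/1
Row 5: (5,1)% 1/1 · (5,3)@ — no occupied neighbors
Row 6: (6,1)% 1/1
The smallest same-type fraction is 0/1 at (0,0), which reduces to 0/1. Any threshold above that leaves this individual unsatisfied.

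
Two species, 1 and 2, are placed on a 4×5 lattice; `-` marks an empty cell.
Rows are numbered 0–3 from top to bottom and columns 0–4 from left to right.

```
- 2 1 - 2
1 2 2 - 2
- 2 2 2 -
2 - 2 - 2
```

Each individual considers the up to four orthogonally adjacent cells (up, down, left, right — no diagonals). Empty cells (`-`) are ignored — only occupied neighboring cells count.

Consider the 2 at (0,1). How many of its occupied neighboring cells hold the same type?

1

Occupied neighbors of (0,1): (1,1)=2, (0,2)=1.
Same type (2): 1 of 2.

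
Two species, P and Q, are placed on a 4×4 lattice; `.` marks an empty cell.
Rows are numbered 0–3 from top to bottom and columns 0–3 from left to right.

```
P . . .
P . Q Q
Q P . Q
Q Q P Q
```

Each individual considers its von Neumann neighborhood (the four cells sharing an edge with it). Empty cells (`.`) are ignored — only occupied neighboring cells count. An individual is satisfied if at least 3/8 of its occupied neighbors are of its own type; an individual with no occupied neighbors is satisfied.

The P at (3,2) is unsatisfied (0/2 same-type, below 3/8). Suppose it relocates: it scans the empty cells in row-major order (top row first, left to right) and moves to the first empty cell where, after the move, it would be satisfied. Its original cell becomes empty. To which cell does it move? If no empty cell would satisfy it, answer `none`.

(0,1)

Vacating (3,2). Empty cells in order:
  (0,1): 1/1 same-type → satisfied — stop here.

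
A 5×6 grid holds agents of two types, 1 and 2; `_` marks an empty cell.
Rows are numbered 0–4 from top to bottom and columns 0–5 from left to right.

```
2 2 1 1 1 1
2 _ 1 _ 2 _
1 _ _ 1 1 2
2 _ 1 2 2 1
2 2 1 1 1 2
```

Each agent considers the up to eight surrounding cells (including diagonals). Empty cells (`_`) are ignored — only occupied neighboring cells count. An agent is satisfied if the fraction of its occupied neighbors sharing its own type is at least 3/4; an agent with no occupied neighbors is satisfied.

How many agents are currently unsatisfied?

(0,0)2 2/2 ok
(0,1)2 2/4 unhappy
(0,2)1 2/3 unhappy
(0,3)1 3/4 ok
(0,4)1 2/3 unhappy
(0,5)1 1/2 unhappy
(1,0)2 2/3 unhappy
(1,2)1 3/4 ok
(1,4)2 1/6 unhappy
(2,0)1 0/2 unhappy
(2,3)1 3/6 unhappy
(2,4)1 2/6 unhappy
(2,5)2 2/4 unhappy
(3,0)2 2/3 unhappy
(3,2)1 3/5 unhappy
(3,3)2 1/7 unhappy
(3,4)2 3/8 unhappy
(3,5)1 2/5 unhappy
(4,0)2 2/2 ok
(4,1)2 2/4 unhappy
(4,2)1 2/4 unhappy
(4,3)1 3/5 unhappy
(4,4)1 2/5 unhappy
(4,5)2 1/3 unhappy
Unsatisfied: (0,1), (0,2), (0,4), (0,5), (1,0), (1,4), (2,0), (2,3), (2,4), (2,5), (3,0), (3,2), (3,3), (3,4), (3,5), (4,1), (4,2), (4,3), (4,4), (4,5) — 20 in total.

20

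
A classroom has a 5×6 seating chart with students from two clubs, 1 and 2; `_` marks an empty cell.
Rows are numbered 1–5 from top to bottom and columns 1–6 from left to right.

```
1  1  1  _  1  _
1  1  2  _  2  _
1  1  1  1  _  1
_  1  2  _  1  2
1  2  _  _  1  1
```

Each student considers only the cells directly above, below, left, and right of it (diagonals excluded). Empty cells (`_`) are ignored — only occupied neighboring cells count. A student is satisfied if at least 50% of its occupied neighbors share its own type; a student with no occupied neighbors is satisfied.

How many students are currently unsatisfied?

(1,1)1 2/2 ✓
(1,2)1 3/3 ✓
(1,3)1 1/2 ✓
(1,5)1 0/1 ✗
(2,1)1 3/3 ✓
(2,2)1 3/4 ✓
(2,3)2 0/3 ✗
(2,5)2 0/1 ✗
(3,1)1 2/2 ✓
(3,2)1 4/4 ✓
(3,3)1 2/4 ✓
(3,4)1 1/1 ✓
(3,6)1 0/1 ✗
(4,2)1 1/3 ✗
(4,3)2 0/2 ✗
(4,5)1 1/2 ✓
(4,6)2 0/3 ✗
(5,1)1 0/1 ✗
(5,2)2 0/2 ✗
(5,5)1 2/2 ✓
(5,6)1 1/2 ✓
Unsatisfied: (1,5), (2,3), (2,5), (3,6), (4,2), (4,3), (4,6), (5,1), (5,2) — 9 in total.

9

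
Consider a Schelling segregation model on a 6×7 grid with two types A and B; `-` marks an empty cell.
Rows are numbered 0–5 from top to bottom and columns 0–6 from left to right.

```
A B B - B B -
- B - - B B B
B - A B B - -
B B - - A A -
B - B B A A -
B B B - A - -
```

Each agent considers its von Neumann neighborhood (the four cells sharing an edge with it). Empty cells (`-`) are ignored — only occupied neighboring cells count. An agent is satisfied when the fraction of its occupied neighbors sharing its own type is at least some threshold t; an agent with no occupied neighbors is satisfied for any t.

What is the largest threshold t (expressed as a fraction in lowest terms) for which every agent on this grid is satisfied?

0/1

Row 0: (0,0)A 0/1 · (0,1)B 2/3 · (0,2)B 1/1 · (0,4)B 2/2 · (0,5)B 2/2
Row 1: (1,1)B 1/1 · (1,4)B 3/3 · (1,5)B 3/3 · (1,6)B 1/1
Row 2: (2,0)B 1/1 · (2,2)A 0/1 · (2,3)B 1/2 · (2,4)B 2/3
Row 3: (3,0)B 3/3 · (3,1)B 1/1 · (3,4)A 2/3 · (3,5)A 2/2
Row 4: (4,0)B 2/2 · (4,2)B 2/2 · (4,3)B 1/2 · (4,4)A 3/4 · (4,5)A 2/2
Row 5: (5,0)B 2/2 · (5,1)B 2/2 · (5,2)B 2/2 · (5,4)A 1/1
The smallest same-type fraction is 0/1 at (0,0), which reduces to 0/1. Any threshold above that leaves this agent unsatisfied.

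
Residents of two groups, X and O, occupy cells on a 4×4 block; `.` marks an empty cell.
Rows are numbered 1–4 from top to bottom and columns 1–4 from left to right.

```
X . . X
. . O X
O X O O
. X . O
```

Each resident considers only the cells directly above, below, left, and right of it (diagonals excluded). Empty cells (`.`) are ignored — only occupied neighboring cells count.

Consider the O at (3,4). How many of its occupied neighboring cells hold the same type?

Occupied neighbors of (3,4): (2,4)=X, (4,4)=O, (3,3)=O.
Same type (O): 2 of 3.

2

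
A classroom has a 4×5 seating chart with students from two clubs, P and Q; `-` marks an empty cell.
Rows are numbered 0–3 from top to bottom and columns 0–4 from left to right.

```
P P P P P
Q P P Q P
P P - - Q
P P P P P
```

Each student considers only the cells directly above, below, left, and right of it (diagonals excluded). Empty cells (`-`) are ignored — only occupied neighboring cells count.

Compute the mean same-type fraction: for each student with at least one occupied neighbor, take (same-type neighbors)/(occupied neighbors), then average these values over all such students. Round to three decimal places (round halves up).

0.671

(0,0)P 1/2
(0,1)P 3/3
(0,2)P 3/3
(0,3)P 2/3
(0,4)P 2/2
(1,0)Q 0/3
(1,1)P 3/4
(1,2)P 2/3
(1,3)Q 0/3
(1,4)P 1/3
(2,0)P 2/3
(2,1)P 3/3
(2,4)Q 0/2
(3,0)P 2/2
(3,1)P 3/3
(3,2)P 2/2
(3,3)P 2/2
(3,4)P 1/2
Sum over 18 students: 1/2 + 3/3 + 3/3 + 2/3 + 2/2 + 0/3 + 3/4 + 2/3 + 0/3 + 1/3 + 2/3 + 3/3 + 0/2 + 2/2 + 3/3 + 2/2 + 2/2 + 1/2 = 145/12; mean = 145/12 ÷ 18 = 145/216 = 0.671296… → 0.671.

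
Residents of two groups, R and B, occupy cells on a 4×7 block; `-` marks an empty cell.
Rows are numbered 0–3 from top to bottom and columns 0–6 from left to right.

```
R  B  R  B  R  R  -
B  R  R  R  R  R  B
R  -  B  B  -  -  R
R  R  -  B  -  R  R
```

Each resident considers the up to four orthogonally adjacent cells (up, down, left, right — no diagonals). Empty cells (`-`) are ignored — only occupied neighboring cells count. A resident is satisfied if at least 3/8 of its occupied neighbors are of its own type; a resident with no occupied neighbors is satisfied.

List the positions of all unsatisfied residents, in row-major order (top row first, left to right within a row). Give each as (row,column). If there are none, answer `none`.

(0,0)R 0/2 unhappy
(0,1)B 0/3 unhappy
(0,2)R 1/3 unhappy
(0,3)B 0/3 unhappy
(0,4)R 2/3 ok
(0,5)R 2/2 ok
(1,0)B 0/3 unhappy
(1,1)R 1/3 unhappy
(1,2)R 3/4 ok
(1,3)R 2/4 ok
(1,4)R 3/3 ok
(1,5)R 2/3 ok
(1,6)B 0/2 unhappy
(2,0)R 1/2 ok
(2,2)B 1/2 ok
(2,3)B 2/3 ok
(2,6)R 1/2 ok
(3,0)R 2/2 ok
(3,1)R 1/1 ok
(3,3)B 1/1 ok
(3,5)R 1/1 ok
(3,6)R 2/2 ok

(0,0), (0,1), (0,2), (0,3), (1,0), (1,1), (1,6)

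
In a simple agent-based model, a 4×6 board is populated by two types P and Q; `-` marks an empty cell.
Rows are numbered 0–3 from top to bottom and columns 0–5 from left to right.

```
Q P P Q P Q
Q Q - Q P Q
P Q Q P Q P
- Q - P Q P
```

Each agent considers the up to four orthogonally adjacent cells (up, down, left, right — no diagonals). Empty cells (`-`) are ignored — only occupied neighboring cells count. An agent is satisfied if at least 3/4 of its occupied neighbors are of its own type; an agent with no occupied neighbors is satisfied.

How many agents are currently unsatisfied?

(0,0)Q 1/2 ✗
(0,1)P 1/3 ✗
(0,2)P 1/2 ✗
(0,3)Q 1/3 ✗
(0,4)P 1/3 ✗
(0,5)Q 1/2 ✗
(1,0)Q 2/3 ✗
(1,1)Q 2/3 ✗
(1,3)Q 1/3 ✗
(1,4)P 1/4 ✗
(1,5)Q 1/3 ✗
(2,0)P 0/2 ✗
(2,1)Q 3/4 ✓
(2,2)Q 1/2 ✗
(2,3)P 1/4 ✗
(2,4)Q 1/4 ✗
(2,5)P 1/3 ✗
(3,1)Q 1/1 ✓
(3,3)P 1/2 ✗
(3,4)Q 1/3 ✗
(3,5)P 1/2 ✗
Unsatisfied: (0,0), (0,1), (0,2), (0,3), (0,4), (0,5), (1,0), (1,1), (1,3), (1,4), (1,5), (2,0), (2,2), (2,3), (2,4), (2,5), (3,3), (3,4), (3,5) — 19 in total.

19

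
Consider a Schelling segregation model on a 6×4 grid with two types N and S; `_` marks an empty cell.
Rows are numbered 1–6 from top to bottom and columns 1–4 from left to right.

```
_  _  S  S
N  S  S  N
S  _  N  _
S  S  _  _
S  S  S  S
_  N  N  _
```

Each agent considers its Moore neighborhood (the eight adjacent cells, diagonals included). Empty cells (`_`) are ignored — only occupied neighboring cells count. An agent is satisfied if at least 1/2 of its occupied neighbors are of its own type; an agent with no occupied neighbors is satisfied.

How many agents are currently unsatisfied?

5

(1,3)S 3/4 ✓
(1,4)S 2/3 ✓
(2,1)N 0/2 ✗
(2,2)S 3/5 ✓
(2,3)S 3/5 ✓
(2,4)N 1/4 ✗
(3,1)S 3/4 ✓
(3,3)N 1/4 ✗
(4,1)S 4/4 ✓
(4,2)S 5/6 ✓
(5,1)S 3/4 ✓
(5,2)S 4/6 ✓
(5,3)S 3/5 ✓
(5,4)S 1/2 ✓
(6,2)N 1/4 ✗
(6,3)N 1/4 ✗
Unsatisfied: (2,1), (2,4), (3,3), (6,2), (6,3) — 5 in total.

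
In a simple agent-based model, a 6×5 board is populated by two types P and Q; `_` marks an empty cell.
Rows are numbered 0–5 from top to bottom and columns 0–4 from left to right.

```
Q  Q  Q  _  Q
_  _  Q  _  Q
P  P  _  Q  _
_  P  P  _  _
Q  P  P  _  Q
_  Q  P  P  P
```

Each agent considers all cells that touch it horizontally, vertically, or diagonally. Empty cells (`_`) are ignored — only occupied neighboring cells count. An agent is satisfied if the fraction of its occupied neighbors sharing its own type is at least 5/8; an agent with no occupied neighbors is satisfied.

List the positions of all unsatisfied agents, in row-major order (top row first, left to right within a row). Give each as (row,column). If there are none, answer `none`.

Row 0: (0,0)Q 1/1 satisfied · (0,1)Q 3/3 satisfied · (0,2)Q 2/2 satisfied · (0,4)Q 1/1 satisfied
Row 1: (1,2)Q 3/4 satisfied · (1,4)Q 2/2 satisfied
Row 2: (2,0)P 2/2 satisfied · (2,1)P 3/4 satisfied · (2,3)Q 2/3 satisfied
Row 3: (3,1)P 5/6 satisfied · (3,2)P 4/5 satisfied
Row 4: (4,0)Q 1/3 not · (4,1)P 4/6 satisfied · (4,2)P 5/6 satisfied · (4,4)Q 0/2 not
Row 5: (5,1)Q 1/4 not · (5,2)P 3/4 satisfied · (5,3)P 3/4 satisfied · (5,4)P 1/2 not

(4,0), (4,4), (5,1), (5,4)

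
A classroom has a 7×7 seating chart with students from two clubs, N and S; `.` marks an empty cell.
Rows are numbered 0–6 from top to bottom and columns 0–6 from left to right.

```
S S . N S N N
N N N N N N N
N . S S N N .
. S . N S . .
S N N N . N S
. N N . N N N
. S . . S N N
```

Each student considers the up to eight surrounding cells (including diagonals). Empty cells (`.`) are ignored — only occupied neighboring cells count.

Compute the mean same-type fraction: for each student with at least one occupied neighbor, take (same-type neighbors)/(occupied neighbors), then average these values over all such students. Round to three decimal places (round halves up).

(0,0)S 1/3
(0,1)S 1/4
(0,3)N 3/4
(0,4)S 0/5
(0,5)N 4/5
(0,6)N 3/3
(1,0)N 2/4
(1,1)N 3/6
(1,2)N 3/6
(1,3)N 4/7
(1,4)N 6/8
(1,5)N 6/7
(1,6)N 4/4
(2,0)N 2/3
(2,2)S 2/6
(2,3)S 2/7
(2,4)N 5/7
(2,5)N 4/5
(3,1)S 2/5
(3,3)N 3/6
(3,4)S 1/6
(4,0)S 1/3
(4,1)N 3/5
(4,2)N 5/6
(4,3)N 4/5
(4,5)N 3/5
(4,6)S 0/3
(5,1)N 3/5
(5,2)N 4/5
(5,4)N 4/5
(5,5)N 5/7
(5,6)N 4/5
(6,1)S 0/2
(6,4)S 0/3
(6,5)N 4/5
(6,6)N 3/3
Sum over 36 students: 1/3 + 1/4 + 3/4 + 0/5 + 4/5 + 3/3 + 2/4 + 3/6 + 3/6 + 4/7 + 6/8 + 6/7 + 4/4 + 2/3 + 2/6 + 2/7 + 5/7 + 4/5 + 2/5 + 3/6 + 1/6 + 1/3 + 3/5 + 5/6 + 4/5 + 3/5 + 0/3 + 3/5 + 4/5 + 4/5 + 5/7 + 4/5 + 0/2 + 0/3 + 4/5 + 3/3 = 8551/420; mean = 8551/420 ÷ 36 = 8551/15120 = 0.565542… → 0.566.

0.566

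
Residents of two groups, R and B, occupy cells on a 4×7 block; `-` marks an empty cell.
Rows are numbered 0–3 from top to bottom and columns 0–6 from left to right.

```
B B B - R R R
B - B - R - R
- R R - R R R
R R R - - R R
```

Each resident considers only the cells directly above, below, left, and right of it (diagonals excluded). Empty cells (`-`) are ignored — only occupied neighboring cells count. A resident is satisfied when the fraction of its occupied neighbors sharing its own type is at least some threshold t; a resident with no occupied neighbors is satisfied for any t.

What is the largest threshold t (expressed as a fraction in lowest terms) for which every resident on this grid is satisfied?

1/2

(0,0)B 2/2
(0,1)B 2/2
(0,2)B 2/2
(0,4)R 2/2
(0,5)R 2/2
(0,6)R 2/2
(1,0)B 1/1
(1,2)B 1/2
(1,4)R 2/2
(1,6)R 2/2
(2,1)R 2/2
(2,2)R 2/3
(2,4)R 2/2
(2,5)R 3/3
(2,6)R 3/3
(3,0)R 1/1
(3,1)R 3/3
(3,2)R 2/2
(3,5)R 2/2
(3,6)R 2/2
The smallest same-type fraction is 1/2 at (1,2), which reduces to 1/2. Any threshold above that leaves this resident unsatisfied.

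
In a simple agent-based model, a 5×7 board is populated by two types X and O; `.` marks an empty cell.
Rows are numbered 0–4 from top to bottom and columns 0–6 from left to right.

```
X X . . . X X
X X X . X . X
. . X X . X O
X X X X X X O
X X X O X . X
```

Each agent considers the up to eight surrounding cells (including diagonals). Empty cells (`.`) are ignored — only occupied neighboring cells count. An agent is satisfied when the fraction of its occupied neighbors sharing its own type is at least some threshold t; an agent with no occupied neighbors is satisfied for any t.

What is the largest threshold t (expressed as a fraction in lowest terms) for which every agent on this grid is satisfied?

0/1

Row 0: (0,0)X 3/3 · (0,1)X 4/4 · (0,5)X 3/3 · (0,6)X 2/2
Row 1: (1,0)X 3/3 · (1,1)X 5/5 · (1,2)X 4/4 · (1,4)X 3/3 · (1,6)X 3/4
Row 2: (2,2)X 6/6 · (2,3)X 6/6 · (2,5)X 4/6 · (2,6)O 1/4
Row 3: (3,0)X 3/3 · (3,1)X 6/6 · (3,2)X 6/7 · (3,3)X 6/7 · (3,4)X 5/6 · (3,5)X 4/6 · (3,6)O 1/4
Row 4: (4,0)X 3/3 · (4,1)X 5/5 · (4,2)X 4/5 · (4,3)O 0/5 · (4,4)X 3/4 · (4,6)X 1/2
The smallest same-type fraction is 0/5 at (4,3), which reduces to 0/1. Any threshold above that leaves this agent unsatisfied.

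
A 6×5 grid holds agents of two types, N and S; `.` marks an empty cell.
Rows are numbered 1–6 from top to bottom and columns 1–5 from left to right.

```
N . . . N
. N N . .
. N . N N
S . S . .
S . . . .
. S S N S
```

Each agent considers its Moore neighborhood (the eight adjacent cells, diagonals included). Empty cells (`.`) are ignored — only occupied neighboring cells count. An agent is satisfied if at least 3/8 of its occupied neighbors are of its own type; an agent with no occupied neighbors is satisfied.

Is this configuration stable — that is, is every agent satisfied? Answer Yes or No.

(1,1)N 1/1 ok
(1,5)N 0/0 ok
(2,2)N 3/3 ok
(2,3)N 3/3 ok
(3,2)N 2/4 ok
(3,4)N 2/3 ok
(3,5)N 1/1 ok
(4,1)S 1/2 ok
(4,3)S 0/2 unhappy
(5,1)S 2/2 ok
(6,2)S 2/2 ok
(6,3)S 1/2 ok
(6,4)N 0/2 unhappy
(6,5)S 0/1 unhappy
For instance (4,3) has only 0/2 same-type neighbors, below 3/8.

No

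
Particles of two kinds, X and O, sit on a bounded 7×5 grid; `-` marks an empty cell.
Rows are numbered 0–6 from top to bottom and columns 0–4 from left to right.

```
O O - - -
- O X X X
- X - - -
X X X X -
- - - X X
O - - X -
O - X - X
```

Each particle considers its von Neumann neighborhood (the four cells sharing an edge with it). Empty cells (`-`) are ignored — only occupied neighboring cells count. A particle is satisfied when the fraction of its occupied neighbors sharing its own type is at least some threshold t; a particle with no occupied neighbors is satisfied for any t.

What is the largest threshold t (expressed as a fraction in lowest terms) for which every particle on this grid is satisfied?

1/3

(0,0)O 1/1
(0,1)O 2/2
(1,1)O 1/3
(1,2)X 1/2
(1,3)X 2/2
(1,4)X 1/1
(2,1)X 1/2
(3,0)X 1/1
(3,1)X 3/3
(3,2)X 2/2
(3,3)X 2/2
(4,3)X 3/3
(4,4)X 1/1
(5,0)O 1/1
(5,3)X 1/1
(6,0)O 1/1
(6,2)X — no occupied neighbors
(6,4)X — no occupied neighbors
The smallest same-type fraction is 1/3 at (1,1), which reduces to 1/3. Any threshold above that leaves this particle unsatisfied.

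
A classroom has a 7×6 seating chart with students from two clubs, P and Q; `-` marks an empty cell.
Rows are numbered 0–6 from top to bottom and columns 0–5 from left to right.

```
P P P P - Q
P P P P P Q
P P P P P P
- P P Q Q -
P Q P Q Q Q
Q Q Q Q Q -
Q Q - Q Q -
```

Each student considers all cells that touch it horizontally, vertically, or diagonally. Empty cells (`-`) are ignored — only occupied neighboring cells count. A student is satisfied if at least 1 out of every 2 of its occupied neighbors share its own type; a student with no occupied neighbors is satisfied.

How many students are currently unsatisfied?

5

Row 0: (0,0)P 3/3 ok · (0,1)P 5/5 ok · (0,2)P 5/5 ok · (0,3)P 4/4 ok · (0,5)Q 1/2 ok
Row 1: (1,0)P 5/5 ok · (1,1)P 8/8 ok · (1,2)P 8/8 ok · (1,3)P 7/7 ok · (1,4)P 5/7 ok · (1,5)Q 1/4 unhappy
Row 2: (2,0)P 4/4 ok · (2,1)P 7/7 ok · (2,2)P 7/8 ok · (2,3)P 6/8 ok · (2,4)P 4/7 ok · (2,5)P 2/4 ok
Row 3: (3,1)P 6/7 ok · (3,2)P 5/8 ok · (3,3)Q 3/8 unhappy · (3,4)Q 4/7 ok
Row 4: (4,0)P 1/4 unhappy · (4,1)Q 3/7 unhappy · (4,2)P 2/8 unhappy · (4,3)Q 6/8 ok · (4,4)Q 6/6 ok · (4,5)Q 3/3 ok
Row 5: (5,0)Q 4/5 ok · (5,1)Q 5/7 ok · (5,2)Q 6/7 ok · (5,3)Q 6/7 ok · (5,4)Q 6/6 ok
Row 6: (6,0)Q 3/3 ok · (6,1)Q 4/4 ok · (6,3)Q 4/4 ok · (6,4)Q 3/3 ok
Unsatisfied: (1,5), (3,3), (4,0), (4,1), (4,2) — 5 in total.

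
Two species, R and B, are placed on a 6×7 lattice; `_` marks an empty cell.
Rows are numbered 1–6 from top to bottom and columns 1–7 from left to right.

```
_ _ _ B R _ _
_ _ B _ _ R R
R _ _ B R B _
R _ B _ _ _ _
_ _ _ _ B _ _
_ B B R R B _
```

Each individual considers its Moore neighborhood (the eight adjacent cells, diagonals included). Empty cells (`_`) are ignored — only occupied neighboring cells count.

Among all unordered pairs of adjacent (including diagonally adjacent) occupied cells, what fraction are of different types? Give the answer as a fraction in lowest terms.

Scan each occupied cell's neighbors to the right and below (and the two forward diagonals) so each pair is counted once.
Row 1: B(1,4)–R(1,5)≠ B(1,4)–B(2,3)= R(1,5)–R(2,6)=  → 1/3 unlike.
Row 2: B(2,3)–B(3,4)= R(2,6)–R(2,7)= R(2,6)–B(3,6)≠ R(2,6)–R(3,5)= R(2,7)–B(3,6)≠  → 2/5 unlike.
Row 3: R(3,1)–R(4,1)= B(3,4)–R(3,5)≠ B(3,4)–B(4,3)= R(3,5)–B(3,6)≠  → 2/4 unlike.
Row 5: B(5,5)–R(6,5)≠ B(5,5)–B(6,6)= B(5,5)–R(6,4)≠  → 2/3 unlike.
Row 6: B(6,2)–B(6,3)= B(6,3)–R(6,4)≠ R(6,4)–R(6,5)= R(6,5)–B(6,6)≠  → 2/4 unlike.
Total adjacent occupied pairs: 19; unlike-type pairs: 9.
9/19 is already in lowest terms.

9/19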